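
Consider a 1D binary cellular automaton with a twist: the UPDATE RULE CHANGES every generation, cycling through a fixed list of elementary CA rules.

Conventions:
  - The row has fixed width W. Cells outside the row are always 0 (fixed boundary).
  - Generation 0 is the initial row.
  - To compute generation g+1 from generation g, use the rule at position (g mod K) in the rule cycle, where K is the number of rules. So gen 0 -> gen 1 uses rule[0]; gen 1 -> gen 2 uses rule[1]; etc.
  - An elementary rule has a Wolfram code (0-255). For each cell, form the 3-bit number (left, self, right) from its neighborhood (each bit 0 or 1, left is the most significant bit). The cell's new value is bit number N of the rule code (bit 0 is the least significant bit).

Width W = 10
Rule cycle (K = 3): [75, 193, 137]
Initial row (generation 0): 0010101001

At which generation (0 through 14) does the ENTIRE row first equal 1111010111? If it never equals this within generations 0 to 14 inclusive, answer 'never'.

Gen 0: 0010101001
Gen 1 (rule 75): 1100000010
Gen 2 (rule 193): 0101111000
Gen 3 (rule 137): 0001110011
Gen 4 (rule 75): 1111010111
Gen 5 (rule 193): 0111000011
Gen 6 (rule 137): 0110011010
Gen 7 (rule 75): 1110111000
Gen 8 (rule 193): 0110011011
Gen 9 (rule 137): 0100010010
Gen 10 (rule 75): 1001100100
Gen 11 (rule 193): 0000100001
Gen 12 (rule 137): 1110001100
Gen 13 (rule 75): 1010111101
Gen 14 (rule 193): 0000011100

Answer: 4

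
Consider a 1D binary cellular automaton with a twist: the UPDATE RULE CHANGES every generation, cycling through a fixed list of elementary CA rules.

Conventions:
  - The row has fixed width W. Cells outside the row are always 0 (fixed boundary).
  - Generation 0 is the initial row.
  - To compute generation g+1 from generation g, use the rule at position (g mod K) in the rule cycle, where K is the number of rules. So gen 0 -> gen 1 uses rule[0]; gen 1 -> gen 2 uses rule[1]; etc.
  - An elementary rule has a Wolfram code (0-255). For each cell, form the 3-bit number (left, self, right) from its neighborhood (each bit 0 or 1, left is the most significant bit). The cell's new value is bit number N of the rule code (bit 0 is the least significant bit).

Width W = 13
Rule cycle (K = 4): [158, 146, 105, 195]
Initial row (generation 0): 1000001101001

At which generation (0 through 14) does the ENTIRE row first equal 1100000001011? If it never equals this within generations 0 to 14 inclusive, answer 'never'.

Gen 0: 1000001101001
Gen 1 (rule 158): 1100011001111
Gen 2 (rule 146): 0010100110110
Gen 3 (rule 105): 1001000111110
Gen 4 (rule 195): 0010011011110
Gen 5 (rule 158): 0111110011101
Gen 6 (rule 146): 1011101101000
Gen 7 (rule 105): 0110111110011
Gen 8 (rule 195): 1010011110101
Gen 9 (rule 158): 1011111100101
Gen 10 (rule 146): 0001111011000
Gen 11 (rule 105): 1101001111011
Gen 12 (rule 195): 0100010111001
Gen 13 (rule 158): 1110110110111
Gen 14 (rule 146): 0100000000010

Answer: never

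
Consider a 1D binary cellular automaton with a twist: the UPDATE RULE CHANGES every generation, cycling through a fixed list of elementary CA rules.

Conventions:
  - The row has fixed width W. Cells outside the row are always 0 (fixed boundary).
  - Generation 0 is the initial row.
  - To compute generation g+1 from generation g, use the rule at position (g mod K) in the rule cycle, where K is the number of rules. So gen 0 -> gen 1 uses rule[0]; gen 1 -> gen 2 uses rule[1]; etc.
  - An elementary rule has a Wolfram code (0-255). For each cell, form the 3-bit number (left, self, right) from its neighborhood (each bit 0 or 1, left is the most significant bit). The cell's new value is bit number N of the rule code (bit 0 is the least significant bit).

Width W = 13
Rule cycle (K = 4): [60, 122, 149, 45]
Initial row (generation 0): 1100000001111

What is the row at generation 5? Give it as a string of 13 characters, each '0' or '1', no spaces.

Gen 0: 1100000001111
Gen 1 (rule 60): 1010000001000
Gen 2 (rule 122): 0101000010100
Gen 3 (rule 149): 0101111010111
Gen 4 (rule 45): 0111000111100
Gen 5 (rule 60): 0100100100010

Answer: 0100100100010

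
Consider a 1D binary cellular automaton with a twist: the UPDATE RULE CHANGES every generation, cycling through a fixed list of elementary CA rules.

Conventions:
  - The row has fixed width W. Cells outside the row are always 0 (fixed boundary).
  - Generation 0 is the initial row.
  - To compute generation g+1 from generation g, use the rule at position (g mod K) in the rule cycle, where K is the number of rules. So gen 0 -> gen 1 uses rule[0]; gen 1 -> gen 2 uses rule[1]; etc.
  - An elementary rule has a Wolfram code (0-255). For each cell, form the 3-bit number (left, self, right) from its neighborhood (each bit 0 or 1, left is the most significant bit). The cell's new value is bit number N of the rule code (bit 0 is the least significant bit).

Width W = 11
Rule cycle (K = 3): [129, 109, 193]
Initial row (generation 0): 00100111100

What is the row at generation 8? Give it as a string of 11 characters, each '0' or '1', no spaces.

Gen 0: 00100111100
Gen 1 (rule 129): 10000011001
Gen 2 (rule 109): 10111011001
Gen 3 (rule 193): 00011001000
Gen 4 (rule 129): 11000000011
Gen 5 (rule 109): 11011111011
Gen 6 (rule 193): 01001111001
Gen 7 (rule 129): 00000110000
Gen 8 (rule 109): 11110110111

Answer: 11110110111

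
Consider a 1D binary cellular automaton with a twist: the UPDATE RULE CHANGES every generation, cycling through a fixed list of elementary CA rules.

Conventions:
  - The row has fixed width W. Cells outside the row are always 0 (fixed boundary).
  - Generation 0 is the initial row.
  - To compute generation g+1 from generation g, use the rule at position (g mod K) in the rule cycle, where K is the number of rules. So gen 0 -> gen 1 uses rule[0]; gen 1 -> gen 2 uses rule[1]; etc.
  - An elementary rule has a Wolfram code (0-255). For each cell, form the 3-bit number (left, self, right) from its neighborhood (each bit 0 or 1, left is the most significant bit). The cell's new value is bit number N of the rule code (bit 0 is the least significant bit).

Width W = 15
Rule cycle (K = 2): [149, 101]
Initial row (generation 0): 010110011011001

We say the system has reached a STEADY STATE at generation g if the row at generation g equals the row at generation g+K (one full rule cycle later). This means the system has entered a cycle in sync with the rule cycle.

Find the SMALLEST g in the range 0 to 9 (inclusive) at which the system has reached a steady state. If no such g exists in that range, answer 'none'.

Answer: none

Derivation:
Gen 0: 010110011011001
Gen 1 (rule 149): 010001000000101
Gen 2 (rule 101): 010101011110111
Gen 3 (rule 149): 010101001100010
Gen 4 (rule 101): 011111000101010
Gen 5 (rule 149): 001110110101011
Gen 6 (rule 101): 100011011111101
Gen 7 (rule 149): 111000001111001
Gen 8 (rule 101): 001011100001001
Gen 9 (rule 149): 101001011101101
Gen 10 (rule 101): 111001100110111
Gen 11 (rule 149): 010100010000010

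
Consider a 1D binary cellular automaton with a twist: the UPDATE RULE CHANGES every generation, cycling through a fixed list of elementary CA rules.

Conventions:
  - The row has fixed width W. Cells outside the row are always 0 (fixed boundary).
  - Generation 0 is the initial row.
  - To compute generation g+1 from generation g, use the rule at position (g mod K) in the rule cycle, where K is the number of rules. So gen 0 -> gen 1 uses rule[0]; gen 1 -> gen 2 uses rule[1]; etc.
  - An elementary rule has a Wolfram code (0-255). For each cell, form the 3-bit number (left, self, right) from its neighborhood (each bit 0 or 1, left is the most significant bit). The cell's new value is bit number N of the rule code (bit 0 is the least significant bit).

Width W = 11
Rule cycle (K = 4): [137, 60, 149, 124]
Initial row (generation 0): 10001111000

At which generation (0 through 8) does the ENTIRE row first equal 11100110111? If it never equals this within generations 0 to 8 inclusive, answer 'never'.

Gen 0: 10001111000
Gen 1 (rule 137): 00101110011
Gen 2 (rule 60): 00111001010
Gen 3 (rule 149): 10010101011
Gen 4 (rule 124): 11011111111
Gen 5 (rule 137): 10011111110
Gen 6 (rule 60): 11010000001
Gen 7 (rule 149): 00011111101
Gen 8 (rule 124): 00010000111

Answer: never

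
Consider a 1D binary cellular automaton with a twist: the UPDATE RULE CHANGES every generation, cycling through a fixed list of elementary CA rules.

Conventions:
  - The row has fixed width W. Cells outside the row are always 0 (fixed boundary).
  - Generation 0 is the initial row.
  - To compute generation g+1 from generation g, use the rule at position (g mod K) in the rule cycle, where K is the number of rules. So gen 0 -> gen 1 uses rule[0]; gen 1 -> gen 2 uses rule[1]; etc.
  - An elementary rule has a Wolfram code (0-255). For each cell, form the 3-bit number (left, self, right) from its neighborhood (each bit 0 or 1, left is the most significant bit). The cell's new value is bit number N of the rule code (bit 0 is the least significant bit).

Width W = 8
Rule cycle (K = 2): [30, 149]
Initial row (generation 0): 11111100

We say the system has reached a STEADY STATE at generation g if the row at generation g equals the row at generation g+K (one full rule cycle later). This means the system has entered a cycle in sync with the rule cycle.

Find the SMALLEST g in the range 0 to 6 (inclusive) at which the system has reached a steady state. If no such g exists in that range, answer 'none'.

Gen 0: 11111100
Gen 1 (rule 30): 10000010
Gen 2 (rule 149): 11111011
Gen 3 (rule 30): 10000010
Gen 4 (rule 149): 11111011
Gen 5 (rule 30): 10000010
Gen 6 (rule 149): 11111011
Gen 7 (rule 30): 10000010
Gen 8 (rule 149): 11111011

Answer: 1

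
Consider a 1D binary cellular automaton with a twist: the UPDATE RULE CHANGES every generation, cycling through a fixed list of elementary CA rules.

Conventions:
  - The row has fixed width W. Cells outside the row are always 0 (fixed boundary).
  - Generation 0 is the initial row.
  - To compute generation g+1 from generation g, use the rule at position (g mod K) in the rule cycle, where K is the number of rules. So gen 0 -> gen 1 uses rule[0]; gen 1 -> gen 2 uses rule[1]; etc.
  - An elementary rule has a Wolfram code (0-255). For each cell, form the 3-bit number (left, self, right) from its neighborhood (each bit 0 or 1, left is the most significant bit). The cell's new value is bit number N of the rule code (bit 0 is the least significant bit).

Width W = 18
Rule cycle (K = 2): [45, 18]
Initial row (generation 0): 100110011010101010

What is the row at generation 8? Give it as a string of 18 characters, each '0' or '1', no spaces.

Answer: 000000000000000000

Derivation:
Gen 0: 100110011010101010
Gen 1 (rule 45): 100100010111111110
Gen 2 (rule 18): 011010100000000001
Gen 3 (rule 45): 010111101111111101
Gen 4 (rule 18): 100000000000000000
Gen 5 (rule 45): 101111111111111111
Gen 6 (rule 18): 000000000000000000
Gen 7 (rule 45): 111111111111111111
Gen 8 (rule 18): 000000000000000000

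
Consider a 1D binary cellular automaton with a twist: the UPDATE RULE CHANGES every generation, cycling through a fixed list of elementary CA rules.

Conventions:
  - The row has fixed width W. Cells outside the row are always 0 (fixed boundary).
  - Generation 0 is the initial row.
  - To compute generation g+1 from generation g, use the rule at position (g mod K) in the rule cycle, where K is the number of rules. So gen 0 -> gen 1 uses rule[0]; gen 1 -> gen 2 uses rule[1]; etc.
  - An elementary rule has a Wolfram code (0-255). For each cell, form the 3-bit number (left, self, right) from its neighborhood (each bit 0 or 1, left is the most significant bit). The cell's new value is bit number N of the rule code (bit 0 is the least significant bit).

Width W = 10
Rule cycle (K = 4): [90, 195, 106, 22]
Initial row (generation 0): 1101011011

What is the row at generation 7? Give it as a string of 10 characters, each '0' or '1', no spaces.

Gen 0: 1101011011
Gen 1 (rule 90): 1100011011
Gen 2 (rule 195): 0101101001
Gen 3 (rule 106): 1011110010
Gen 4 (rule 22): 1000001111
Gen 5 (rule 90): 0100011001
Gen 6 (rule 195): 1001101010
Gen 7 (rule 106): 0011110100

Answer: 0011110100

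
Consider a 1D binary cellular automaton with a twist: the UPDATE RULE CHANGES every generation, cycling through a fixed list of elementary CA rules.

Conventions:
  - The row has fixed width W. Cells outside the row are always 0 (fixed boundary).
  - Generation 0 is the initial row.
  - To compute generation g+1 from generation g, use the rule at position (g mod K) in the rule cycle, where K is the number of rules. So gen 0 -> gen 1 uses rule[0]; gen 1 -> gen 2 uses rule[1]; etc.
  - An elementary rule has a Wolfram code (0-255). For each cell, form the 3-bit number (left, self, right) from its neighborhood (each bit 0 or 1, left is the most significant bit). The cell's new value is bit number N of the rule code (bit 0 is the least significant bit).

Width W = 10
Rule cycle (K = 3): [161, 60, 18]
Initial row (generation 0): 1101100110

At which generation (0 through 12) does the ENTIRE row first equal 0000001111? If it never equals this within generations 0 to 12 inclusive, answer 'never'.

Answer: 4

Derivation:
Gen 0: 1101100110
Gen 1 (rule 161): 0010000000
Gen 2 (rule 60): 0011000000
Gen 3 (rule 18): 0100100000
Gen 4 (rule 161): 0000001111
Gen 5 (rule 60): 0000001000
Gen 6 (rule 18): 0000010100
Gen 7 (rule 161): 1111001001
Gen 8 (rule 60): 1000101101
Gen 9 (rule 18): 0101000000
Gen 10 (rule 161): 0010011111
Gen 11 (rule 60): 0011010000
Gen 12 (rule 18): 0100001000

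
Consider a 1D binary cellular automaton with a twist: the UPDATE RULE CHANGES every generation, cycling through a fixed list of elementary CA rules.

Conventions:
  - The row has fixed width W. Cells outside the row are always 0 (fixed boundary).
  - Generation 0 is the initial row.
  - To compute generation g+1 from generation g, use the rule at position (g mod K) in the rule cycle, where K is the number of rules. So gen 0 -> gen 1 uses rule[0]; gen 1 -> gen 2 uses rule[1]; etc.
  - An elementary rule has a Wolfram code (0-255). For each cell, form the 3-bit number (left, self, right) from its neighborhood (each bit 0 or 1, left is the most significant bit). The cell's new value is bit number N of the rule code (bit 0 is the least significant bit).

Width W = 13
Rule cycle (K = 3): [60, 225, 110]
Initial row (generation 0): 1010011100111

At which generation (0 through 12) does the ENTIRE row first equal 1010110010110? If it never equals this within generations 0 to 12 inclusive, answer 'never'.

Gen 0: 1010011100111
Gen 1 (rule 60): 1111010010100
Gen 2 (rule 225): 0111100001001
Gen 3 (rule 110): 1100100011011
Gen 4 (rule 60): 1010110010110
Gen 5 (rule 225): 0101010001010
Gen 6 (rule 110): 1111110011110
Gen 7 (rule 60): 1000001010001
Gen 8 (rule 225): 0011100100100
Gen 9 (rule 110): 0110101101100
Gen 10 (rule 60): 0101111011010
Gen 11 (rule 225): 0010111101100
Gen 12 (rule 110): 0111100111100

Answer: 4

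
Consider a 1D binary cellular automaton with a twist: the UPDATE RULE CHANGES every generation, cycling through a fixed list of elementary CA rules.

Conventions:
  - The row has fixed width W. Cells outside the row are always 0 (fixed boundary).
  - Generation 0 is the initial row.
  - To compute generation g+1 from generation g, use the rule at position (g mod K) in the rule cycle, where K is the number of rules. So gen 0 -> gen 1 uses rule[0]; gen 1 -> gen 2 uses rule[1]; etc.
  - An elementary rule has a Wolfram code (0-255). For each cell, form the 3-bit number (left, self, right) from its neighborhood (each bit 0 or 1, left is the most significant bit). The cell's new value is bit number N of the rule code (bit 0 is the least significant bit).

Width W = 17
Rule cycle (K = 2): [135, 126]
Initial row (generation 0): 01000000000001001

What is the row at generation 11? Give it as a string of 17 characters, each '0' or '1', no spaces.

Answer: 01100111111101110

Derivation:
Gen 0: 01000000000001001
Gen 1 (rule 135): 11011111111111011
Gen 2 (rule 126): 11110000000001111
Gen 3 (rule 135): 01100111111110110
Gen 4 (rule 126): 11111100000011111
Gen 5 (rule 135): 01111001111101110
Gen 6 (rule 126): 11001111000111011
Gen 7 (rule 135): 00010110011010000
Gen 8 (rule 126): 00111111111111000
Gen 9 (rule 135): 11011111111110011
Gen 10 (rule 126): 11110000000011111
Gen 11 (rule 135): 01100111111101110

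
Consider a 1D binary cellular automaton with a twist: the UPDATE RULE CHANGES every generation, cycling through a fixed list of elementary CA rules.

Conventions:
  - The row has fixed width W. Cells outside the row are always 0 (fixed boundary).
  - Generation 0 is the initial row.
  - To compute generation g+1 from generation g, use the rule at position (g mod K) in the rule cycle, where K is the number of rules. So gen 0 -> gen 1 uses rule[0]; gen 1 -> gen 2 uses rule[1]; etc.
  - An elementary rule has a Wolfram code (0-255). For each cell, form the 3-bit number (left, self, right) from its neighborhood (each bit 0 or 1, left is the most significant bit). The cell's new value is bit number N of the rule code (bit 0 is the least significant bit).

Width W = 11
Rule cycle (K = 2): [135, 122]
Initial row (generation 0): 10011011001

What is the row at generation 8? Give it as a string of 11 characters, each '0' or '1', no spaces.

Answer: 01011000011

Derivation:
Gen 0: 10011011001
Gen 1 (rule 135): 10100000011
Gen 2 (rule 122): 01010000111
Gen 3 (rule 135): 11010111010
Gen 4 (rule 122): 11101101101
Gen 5 (rule 135): 01000000001
Gen 6 (rule 122): 10100000010
Gen 7 (rule 135): 10101111110
Gen 8 (rule 122): 01011000011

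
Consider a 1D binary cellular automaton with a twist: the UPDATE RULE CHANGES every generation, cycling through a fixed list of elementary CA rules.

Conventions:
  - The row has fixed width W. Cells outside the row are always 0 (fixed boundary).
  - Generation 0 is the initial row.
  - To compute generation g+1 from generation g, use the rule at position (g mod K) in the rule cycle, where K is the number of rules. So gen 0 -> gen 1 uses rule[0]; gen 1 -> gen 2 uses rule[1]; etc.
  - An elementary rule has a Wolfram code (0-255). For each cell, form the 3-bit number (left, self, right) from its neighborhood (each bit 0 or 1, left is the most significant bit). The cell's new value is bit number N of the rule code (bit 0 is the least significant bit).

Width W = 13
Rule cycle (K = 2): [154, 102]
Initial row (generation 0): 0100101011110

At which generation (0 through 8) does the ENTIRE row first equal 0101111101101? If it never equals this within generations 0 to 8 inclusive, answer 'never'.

Answer: never

Derivation:
Gen 0: 0100101011110
Gen 1 (rule 154): 1011000011101
Gen 2 (rule 102): 1101000100111
Gen 3 (rule 154): 1000101011110
Gen 4 (rule 102): 1001111100010
Gen 5 (rule 154): 0111111010101
Gen 6 (rule 102): 1000001111111
Gen 7 (rule 154): 0100011111110
Gen 8 (rule 102): 1100100000010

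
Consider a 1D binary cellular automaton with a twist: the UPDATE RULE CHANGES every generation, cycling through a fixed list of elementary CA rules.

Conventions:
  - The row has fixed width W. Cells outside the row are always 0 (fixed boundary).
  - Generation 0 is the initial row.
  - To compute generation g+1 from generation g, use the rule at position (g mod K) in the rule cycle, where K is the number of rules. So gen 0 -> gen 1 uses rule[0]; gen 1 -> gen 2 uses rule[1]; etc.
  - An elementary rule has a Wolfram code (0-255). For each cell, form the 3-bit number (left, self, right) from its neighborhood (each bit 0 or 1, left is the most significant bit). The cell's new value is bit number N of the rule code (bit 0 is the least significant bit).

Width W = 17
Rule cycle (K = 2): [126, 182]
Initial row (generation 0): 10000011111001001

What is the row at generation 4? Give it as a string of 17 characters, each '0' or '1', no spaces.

Answer: 10111111111010100

Derivation:
Gen 0: 10000011111001001
Gen 1 (rule 126): 11000110001111111
Gen 2 (rule 182): 00101001010111110
Gen 3 (rule 126): 01111111111100011
Gen 4 (rule 182): 10111111111010100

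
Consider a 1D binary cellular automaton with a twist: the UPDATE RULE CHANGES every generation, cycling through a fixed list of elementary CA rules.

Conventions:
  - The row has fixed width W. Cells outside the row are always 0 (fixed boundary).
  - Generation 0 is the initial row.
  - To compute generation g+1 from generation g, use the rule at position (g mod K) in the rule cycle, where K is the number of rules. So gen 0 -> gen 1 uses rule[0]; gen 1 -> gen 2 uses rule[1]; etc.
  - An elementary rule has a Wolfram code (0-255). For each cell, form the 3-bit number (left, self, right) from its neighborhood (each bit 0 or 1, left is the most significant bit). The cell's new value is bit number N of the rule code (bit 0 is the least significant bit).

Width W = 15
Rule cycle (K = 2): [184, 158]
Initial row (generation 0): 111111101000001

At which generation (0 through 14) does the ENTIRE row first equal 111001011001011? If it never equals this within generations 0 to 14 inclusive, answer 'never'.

Gen 0: 111111101000001
Gen 1 (rule 184): 111111010100000
Gen 2 (rule 158): 111110010110000
Gen 3 (rule 184): 111101001101000
Gen 4 (rule 158): 111001111001100
Gen 5 (rule 184): 110101110101010
Gen 6 (rule 158): 100101100101011
Gen 7 (rule 184): 010011010010110
Gen 8 (rule 158): 111110011110101
Gen 9 (rule 184): 111101011101010
Gen 10 (rule 158): 111001011001011
Gen 11 (rule 184): 110100110100110
Gen 12 (rule 158): 100111100111101
Gen 13 (rule 184): 010111010111010
Gen 14 (rule 158): 110110010110011

Answer: 10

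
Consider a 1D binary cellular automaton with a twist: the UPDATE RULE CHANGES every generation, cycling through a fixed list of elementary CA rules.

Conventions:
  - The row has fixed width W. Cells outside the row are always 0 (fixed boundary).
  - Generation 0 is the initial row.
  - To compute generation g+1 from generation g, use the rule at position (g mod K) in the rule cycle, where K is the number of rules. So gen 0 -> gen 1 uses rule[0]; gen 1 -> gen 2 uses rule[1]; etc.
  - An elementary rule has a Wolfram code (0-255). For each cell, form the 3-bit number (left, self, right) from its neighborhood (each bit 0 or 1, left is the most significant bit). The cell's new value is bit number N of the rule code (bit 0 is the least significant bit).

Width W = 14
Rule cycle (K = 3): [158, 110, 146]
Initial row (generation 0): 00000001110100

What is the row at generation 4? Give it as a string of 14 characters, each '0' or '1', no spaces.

Gen 0: 00000001110100
Gen 1 (rule 158): 00000011100110
Gen 2 (rule 110): 00000110101110
Gen 3 (rule 146): 00001000000101
Gen 4 (rule 158): 00011100001101

Answer: 00011100001101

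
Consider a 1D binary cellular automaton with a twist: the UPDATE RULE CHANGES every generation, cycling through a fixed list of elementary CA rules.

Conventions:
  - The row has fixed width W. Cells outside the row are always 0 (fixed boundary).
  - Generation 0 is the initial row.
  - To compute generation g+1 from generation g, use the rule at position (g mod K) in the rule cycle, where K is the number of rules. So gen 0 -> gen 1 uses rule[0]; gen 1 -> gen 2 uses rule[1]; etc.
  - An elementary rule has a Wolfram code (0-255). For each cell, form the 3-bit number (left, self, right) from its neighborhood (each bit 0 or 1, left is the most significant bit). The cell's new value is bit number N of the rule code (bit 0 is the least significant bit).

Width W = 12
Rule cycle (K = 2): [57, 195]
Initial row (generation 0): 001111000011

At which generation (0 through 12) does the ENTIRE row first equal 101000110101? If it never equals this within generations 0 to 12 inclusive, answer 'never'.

Gen 0: 001111000011
Gen 1 (rule 57): 101000111010
Gen 2 (rule 195): 000011011000
Gen 3 (rule 57): 111010110111
Gen 4 (rule 195): 011000010011
Gen 5 (rule 57): 010111001010
Gen 6 (rule 195): 100011010000
Gen 7 (rule 57): 011010101111
Gen 8 (rule 195): 101000000111
Gen 9 (rule 57): 010111110100
Gen 10 (rule 195): 100011110001
Gen 11 (rule 57): 011010001100
Gen 12 (rule 195): 101000110101

Answer: 12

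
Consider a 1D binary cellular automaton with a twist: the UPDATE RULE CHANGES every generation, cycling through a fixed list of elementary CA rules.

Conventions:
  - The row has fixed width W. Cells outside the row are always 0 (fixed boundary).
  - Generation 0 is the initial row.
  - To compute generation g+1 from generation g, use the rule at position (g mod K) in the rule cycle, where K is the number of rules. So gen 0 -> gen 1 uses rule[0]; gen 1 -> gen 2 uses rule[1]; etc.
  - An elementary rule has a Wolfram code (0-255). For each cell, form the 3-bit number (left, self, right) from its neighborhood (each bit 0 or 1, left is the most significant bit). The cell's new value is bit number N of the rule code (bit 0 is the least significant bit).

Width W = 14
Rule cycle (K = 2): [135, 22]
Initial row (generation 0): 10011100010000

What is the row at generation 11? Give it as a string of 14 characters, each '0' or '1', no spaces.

Answer: 10100011110111

Derivation:
Gen 0: 10011100010000
Gen 1 (rule 135): 10101001110111
Gen 2 (rule 22): 10101110000000
Gen 3 (rule 135): 10100100111111
Gen 4 (rule 22): 10111111000000
Gen 5 (rule 135): 10011110011111
Gen 6 (rule 22): 11100001100000
Gen 7 (rule 135): 01001110001111
Gen 8 (rule 22): 11110001010000
Gen 9 (rule 135): 01100111010111
Gen 10 (rule 22): 10011000010000
Gen 11 (rule 135): 10100011110111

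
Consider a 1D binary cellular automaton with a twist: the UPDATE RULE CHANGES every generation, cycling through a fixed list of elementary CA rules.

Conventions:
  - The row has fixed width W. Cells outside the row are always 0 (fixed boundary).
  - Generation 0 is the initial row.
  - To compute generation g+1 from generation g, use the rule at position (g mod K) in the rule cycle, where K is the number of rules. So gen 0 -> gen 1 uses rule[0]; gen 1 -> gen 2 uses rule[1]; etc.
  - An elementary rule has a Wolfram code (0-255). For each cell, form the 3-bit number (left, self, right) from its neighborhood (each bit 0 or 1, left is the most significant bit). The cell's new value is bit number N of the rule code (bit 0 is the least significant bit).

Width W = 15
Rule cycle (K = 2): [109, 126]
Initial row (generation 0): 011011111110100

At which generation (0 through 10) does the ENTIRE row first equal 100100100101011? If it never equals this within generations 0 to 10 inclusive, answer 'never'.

Answer: 9

Derivation:
Gen 0: 011011111110100
Gen 1 (rule 109): 011110000011101
Gen 2 (rule 126): 110011000110111
Gen 3 (rule 109): 110011010111101
Gen 4 (rule 126): 111111111100111
Gen 5 (rule 109): 100000000100101
Gen 6 (rule 126): 110000001111111
Gen 7 (rule 109): 110111101000001
Gen 8 (rule 126): 111100111100011
Gen 9 (rule 109): 100100100101011
Gen 10 (rule 126): 111111111111111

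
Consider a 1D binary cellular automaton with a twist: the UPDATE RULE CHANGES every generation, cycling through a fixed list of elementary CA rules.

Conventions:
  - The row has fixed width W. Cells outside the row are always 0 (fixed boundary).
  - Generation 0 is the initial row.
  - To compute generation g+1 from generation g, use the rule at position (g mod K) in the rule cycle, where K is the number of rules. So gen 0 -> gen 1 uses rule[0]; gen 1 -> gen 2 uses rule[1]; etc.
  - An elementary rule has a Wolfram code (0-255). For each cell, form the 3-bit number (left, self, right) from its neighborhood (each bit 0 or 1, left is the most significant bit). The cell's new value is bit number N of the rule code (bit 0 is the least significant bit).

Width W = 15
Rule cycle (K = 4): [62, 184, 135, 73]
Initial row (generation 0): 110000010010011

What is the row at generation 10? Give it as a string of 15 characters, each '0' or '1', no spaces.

Answer: 010100101010000

Derivation:
Gen 0: 110000010010011
Gen 1 (rule 62): 101000111111110
Gen 2 (rule 184): 010100111111101
Gen 3 (rule 135): 110101011111001
Gen 4 (rule 73): 110000010001000
Gen 5 (rule 62): 101000111011100
Gen 6 (rule 184): 010100110111010
Gen 7 (rule 135): 110101000010010
Gen 8 (rule 73): 110000011000000
Gen 9 (rule 62): 101000110100000
Gen 10 (rule 184): 010100101010000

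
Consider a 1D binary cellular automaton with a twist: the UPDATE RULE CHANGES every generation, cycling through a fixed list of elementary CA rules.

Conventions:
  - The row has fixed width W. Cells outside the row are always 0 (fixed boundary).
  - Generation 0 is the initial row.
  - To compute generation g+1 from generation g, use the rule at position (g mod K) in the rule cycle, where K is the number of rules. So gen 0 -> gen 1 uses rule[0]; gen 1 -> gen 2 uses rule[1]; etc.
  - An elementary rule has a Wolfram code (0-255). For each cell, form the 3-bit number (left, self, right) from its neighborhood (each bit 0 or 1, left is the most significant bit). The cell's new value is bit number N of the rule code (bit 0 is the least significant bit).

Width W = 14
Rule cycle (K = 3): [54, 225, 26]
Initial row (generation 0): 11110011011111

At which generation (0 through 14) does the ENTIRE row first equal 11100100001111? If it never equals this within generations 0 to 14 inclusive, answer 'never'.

Answer: 2

Derivation:
Gen 0: 11110011011111
Gen 1 (rule 54): 00001100100000
Gen 2 (rule 225): 11100100001111
Gen 3 (rule 26): 10011010011000
Gen 4 (rule 54): 11100111100100
Gen 5 (rule 225): 01100011100001
Gen 6 (rule 26): 11010110010010
Gen 7 (rule 54): 00111001111111
Gen 8 (rule 225): 10011000111111
Gen 9 (rule 26): 01110101100000
Gen 10 (rule 54): 10001110010000
Gen 11 (rule 225): 00100110000111
Gen 12 (rule 26): 01011101001100
Gen 13 (rule 54): 11100011110010
Gen 14 (rule 225): 01101001110000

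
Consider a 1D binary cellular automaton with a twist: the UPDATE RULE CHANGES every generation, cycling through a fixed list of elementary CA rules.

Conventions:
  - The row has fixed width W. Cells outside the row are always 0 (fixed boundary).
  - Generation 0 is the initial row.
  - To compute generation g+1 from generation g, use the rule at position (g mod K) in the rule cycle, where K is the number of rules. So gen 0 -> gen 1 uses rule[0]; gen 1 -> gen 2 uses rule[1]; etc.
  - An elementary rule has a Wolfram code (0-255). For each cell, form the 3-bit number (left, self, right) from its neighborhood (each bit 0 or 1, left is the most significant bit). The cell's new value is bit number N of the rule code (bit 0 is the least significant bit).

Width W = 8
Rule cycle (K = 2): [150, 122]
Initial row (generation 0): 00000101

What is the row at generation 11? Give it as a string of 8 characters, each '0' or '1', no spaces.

Answer: 11010001

Derivation:
Gen 0: 00000101
Gen 1 (rule 150): 00001101
Gen 2 (rule 122): 00011110
Gen 3 (rule 150): 00101101
Gen 4 (rule 122): 01011110
Gen 5 (rule 150): 11001101
Gen 6 (rule 122): 11111110
Gen 7 (rule 150): 01111101
Gen 8 (rule 122): 11000110
Gen 9 (rule 150): 00101001
Gen 10 (rule 122): 01010110
Gen 11 (rule 150): 11010001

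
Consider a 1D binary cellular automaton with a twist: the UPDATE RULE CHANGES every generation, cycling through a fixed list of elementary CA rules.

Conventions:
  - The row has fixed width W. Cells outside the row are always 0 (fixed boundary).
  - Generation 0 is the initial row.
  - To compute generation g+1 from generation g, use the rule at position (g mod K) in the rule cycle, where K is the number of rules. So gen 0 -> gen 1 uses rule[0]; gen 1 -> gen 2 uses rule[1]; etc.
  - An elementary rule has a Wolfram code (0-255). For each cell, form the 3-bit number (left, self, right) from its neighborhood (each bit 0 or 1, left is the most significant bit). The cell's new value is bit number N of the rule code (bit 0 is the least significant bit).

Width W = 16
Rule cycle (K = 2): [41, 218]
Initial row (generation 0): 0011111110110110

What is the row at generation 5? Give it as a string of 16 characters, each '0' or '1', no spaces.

Answer: 1001100001000001

Derivation:
Gen 0: 0011111110110110
Gen 1 (rule 41): 1010000001101100
Gen 2 (rule 218): 0001000011101110
Gen 3 (rule 41): 1100011010011000
Gen 4 (rule 218): 1110111001111100
Gen 5 (rule 41): 1001100001000001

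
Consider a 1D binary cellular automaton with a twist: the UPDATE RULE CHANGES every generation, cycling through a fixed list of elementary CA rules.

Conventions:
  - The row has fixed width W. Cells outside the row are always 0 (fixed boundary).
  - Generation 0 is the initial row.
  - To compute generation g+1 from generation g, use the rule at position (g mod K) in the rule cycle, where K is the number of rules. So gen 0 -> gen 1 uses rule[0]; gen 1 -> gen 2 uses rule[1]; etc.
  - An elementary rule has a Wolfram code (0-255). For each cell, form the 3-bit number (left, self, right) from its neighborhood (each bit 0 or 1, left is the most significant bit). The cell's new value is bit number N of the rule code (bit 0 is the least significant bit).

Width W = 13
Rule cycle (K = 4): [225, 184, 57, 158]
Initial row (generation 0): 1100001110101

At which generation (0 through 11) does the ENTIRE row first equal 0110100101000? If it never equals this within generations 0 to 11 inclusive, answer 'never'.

Answer: never

Derivation:
Gen 0: 1100001110101
Gen 1 (rule 225): 0101100111010
Gen 2 (rule 184): 0011010110101
Gen 3 (rule 57): 1010101101010
Gen 4 (rule 158): 1010101001011
Gen 5 (rule 225): 0101010000101
Gen 6 (rule 184): 0010101000010
Gen 7 (rule 57): 1001010111001
Gen 8 (rule 158): 1111010110111
Gen 9 (rule 225): 0111101011011
Gen 10 (rule 184): 0111010110110
Gen 11 (rule 57): 0100101101101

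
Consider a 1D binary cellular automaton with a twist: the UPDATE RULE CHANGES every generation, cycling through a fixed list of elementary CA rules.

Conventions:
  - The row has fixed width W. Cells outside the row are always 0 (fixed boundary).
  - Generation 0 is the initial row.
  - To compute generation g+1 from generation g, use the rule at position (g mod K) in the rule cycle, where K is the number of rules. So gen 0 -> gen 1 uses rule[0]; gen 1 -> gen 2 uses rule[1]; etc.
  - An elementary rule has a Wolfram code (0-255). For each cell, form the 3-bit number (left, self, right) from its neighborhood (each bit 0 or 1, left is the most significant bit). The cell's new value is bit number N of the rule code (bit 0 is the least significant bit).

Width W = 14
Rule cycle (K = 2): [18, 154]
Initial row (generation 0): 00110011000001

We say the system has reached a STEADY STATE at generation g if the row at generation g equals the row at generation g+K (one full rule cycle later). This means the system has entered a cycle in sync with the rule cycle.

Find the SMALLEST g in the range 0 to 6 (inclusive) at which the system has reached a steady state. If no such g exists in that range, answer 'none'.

Answer: 3

Derivation:
Gen 0: 00110011000001
Gen 1 (rule 18): 01001100100010
Gen 2 (rule 154): 10111011010101
Gen 3 (rule 18): 00000000000000
Gen 4 (rule 154): 00000000000000
Gen 5 (rule 18): 00000000000000
Gen 6 (rule 154): 00000000000000
Gen 7 (rule 18): 00000000000000
Gen 8 (rule 154): 00000000000000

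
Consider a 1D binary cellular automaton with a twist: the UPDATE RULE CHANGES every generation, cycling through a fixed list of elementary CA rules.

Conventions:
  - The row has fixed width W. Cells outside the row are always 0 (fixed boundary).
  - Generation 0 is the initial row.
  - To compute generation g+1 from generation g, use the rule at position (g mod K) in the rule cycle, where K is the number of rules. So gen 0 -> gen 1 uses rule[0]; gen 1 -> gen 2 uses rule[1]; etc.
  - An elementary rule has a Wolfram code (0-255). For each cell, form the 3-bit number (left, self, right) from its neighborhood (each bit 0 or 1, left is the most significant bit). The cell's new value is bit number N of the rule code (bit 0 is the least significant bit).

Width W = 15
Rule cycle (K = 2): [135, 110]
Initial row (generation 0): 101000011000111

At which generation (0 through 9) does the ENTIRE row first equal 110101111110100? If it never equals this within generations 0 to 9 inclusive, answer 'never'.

Gen 0: 101000011000111
Gen 1 (rule 135): 101011100011010
Gen 2 (rule 110): 111110100111110
Gen 3 (rule 135): 011100101011100
Gen 4 (rule 110): 110101111110100
Gen 5 (rule 135): 000100111100101
Gen 6 (rule 110): 001101100101111
Gen 7 (rule 135): 110000001100110
Gen 8 (rule 110): 110000011101110
Gen 9 (rule 135): 000111101000100

Answer: 4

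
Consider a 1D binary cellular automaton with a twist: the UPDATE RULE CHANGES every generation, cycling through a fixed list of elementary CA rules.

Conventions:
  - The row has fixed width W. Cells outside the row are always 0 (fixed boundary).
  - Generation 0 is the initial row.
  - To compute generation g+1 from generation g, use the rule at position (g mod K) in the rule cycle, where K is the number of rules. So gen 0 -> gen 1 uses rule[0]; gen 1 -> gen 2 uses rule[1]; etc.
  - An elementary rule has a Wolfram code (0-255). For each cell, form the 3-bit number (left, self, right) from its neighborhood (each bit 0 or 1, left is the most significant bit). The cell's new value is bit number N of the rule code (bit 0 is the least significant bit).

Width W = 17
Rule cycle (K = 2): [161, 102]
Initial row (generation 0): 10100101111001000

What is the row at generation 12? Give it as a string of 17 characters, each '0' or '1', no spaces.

Gen 0: 10100101111001000
Gen 1 (rule 161): 01000010110000011
Gen 2 (rule 102): 11000111010000101
Gen 3 (rule 161): 00010010100110010
Gen 4 (rule 102): 00110111101010110
Gen 5 (rule 161): 10001011010101000
Gen 6 (rule 102): 10011101111111000
Gen 7 (rule 161): 00001010111110011
Gen 8 (rule 102): 00011111000010101
Gen 9 (rule 161): 11001110011001010
Gen 10 (rule 102): 01010010101011110
Gen 11 (rule 161): 00100001010101100
Gen 12 (rule 102): 01100011111110100

Answer: 01100011111110100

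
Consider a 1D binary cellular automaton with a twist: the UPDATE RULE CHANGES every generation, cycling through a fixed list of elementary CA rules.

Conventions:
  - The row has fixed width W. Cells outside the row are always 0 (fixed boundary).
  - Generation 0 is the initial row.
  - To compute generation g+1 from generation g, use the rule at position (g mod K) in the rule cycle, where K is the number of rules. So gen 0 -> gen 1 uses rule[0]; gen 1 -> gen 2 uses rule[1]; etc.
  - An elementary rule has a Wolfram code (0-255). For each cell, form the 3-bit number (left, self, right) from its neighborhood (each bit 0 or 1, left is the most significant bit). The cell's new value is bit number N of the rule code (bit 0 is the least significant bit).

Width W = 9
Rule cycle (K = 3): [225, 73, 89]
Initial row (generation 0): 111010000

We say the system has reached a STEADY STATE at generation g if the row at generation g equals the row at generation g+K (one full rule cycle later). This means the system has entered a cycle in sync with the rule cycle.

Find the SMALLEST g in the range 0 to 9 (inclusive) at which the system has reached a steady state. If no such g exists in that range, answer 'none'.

Gen 0: 111010000
Gen 1 (rule 225): 011100111
Gen 2 (rule 73): 010100101
Gen 3 (rule 89): 000010000
Gen 4 (rule 225): 111000111
Gen 5 (rule 73): 101010101
Gen 6 (rule 89): 000000000
Gen 7 (rule 225): 111111111
Gen 8 (rule 73): 100000001
Gen 9 (rule 89): 011111100
Gen 10 (rule 225): 001111101
Gen 11 (rule 73): 101000100
Gen 12 (rule 89): 000110011

Answer: none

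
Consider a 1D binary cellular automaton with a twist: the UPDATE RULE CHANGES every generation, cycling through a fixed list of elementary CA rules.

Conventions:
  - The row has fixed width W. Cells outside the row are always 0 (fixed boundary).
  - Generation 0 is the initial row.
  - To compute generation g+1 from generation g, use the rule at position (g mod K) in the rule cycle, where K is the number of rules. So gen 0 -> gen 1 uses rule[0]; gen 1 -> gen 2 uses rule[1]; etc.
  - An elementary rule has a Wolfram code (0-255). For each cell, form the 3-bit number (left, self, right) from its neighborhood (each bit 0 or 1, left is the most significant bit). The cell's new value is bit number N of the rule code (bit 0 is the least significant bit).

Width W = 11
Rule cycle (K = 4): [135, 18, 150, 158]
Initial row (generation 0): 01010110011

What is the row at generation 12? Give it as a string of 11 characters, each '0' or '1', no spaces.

Answer: 00000001110

Derivation:
Gen 0: 01010110011
Gen 1 (rule 135): 11010000100
Gen 2 (rule 18): 00001001010
Gen 3 (rule 150): 00011111011
Gen 4 (rule 158): 00111110010
Gen 5 (rule 135): 11011100110
Gen 6 (rule 18): 00000011001
Gen 7 (rule 150): 00000100111
Gen 8 (rule 158): 00001111110
Gen 9 (rule 135): 11110111100
Gen 10 (rule 18): 00000000010
Gen 11 (rule 150): 00000000111
Gen 12 (rule 158): 00000001110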